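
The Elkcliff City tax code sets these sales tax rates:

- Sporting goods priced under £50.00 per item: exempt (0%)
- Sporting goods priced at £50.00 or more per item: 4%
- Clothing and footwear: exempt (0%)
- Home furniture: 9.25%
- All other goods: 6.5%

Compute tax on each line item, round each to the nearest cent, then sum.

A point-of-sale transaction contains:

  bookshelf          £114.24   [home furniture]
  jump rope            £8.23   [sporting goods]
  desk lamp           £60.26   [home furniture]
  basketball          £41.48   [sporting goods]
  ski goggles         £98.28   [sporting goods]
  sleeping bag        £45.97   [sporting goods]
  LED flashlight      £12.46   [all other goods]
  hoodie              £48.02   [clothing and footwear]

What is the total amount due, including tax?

£449.82

Bookshelf £114.24: home furniture → 9.25% → £10.57
Jump rope £8.23: sporting goods, under £50.00 → 0% → £0.00
Desk lamp £60.26: home furniture → 9.25% → £5.57
Basketball £41.48: sporting goods, under £50.00 → 0% → £0.00
Ski goggles £98.28: sporting goods, £50.00 or more → 4% → £3.93
Sleeping bag £45.97: sporting goods, under £50.00 → 0% → £0.00
LED flashlight £12.46: all other goods → 6.5% → £0.81
Hoodie £48.02: clothing and footwear → 0% → £0.00
Subtotal = £428.94; tax = £20.88; total due = £449.82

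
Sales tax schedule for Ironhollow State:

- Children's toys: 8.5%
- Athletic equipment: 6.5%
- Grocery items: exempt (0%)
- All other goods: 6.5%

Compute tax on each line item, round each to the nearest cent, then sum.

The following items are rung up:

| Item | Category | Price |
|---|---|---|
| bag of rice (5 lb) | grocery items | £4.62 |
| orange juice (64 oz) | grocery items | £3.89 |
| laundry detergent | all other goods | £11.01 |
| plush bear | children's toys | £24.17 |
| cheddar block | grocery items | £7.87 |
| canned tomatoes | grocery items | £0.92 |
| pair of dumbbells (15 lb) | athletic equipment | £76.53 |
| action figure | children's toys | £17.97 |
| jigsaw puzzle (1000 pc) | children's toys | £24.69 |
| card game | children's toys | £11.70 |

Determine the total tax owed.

Bag of rice (5 lb) £4.62: grocery items → 0% → £0.00
Orange juice (64 oz) £3.89: grocery items → 0% → £0.00
Laundry detergent £11.01: all other goods → 6.5% → £0.72
Plush bear £24.17: children's toys → 8.5% → £2.05
Cheddar block £7.87: grocery items → 0% → £0.00
Canned tomatoes £0.92: grocery items → 0% → £0.00
Pair of dumbbells (15 lb) £76.53: athletic equipment → 6.5% → £4.97
Action figure £17.97: children's toys → 8.5% → £1.53
Jigsaw puzzle (1000 pc) £24.69: children's toys → 8.5% → £2.10
Card game £11.70: children's toys → 8.5% → £0.99
Total tax = £0.72 + £2.05 + £4.97 + £1.53 + £2.10 + £0.99 = £12.36

£12.36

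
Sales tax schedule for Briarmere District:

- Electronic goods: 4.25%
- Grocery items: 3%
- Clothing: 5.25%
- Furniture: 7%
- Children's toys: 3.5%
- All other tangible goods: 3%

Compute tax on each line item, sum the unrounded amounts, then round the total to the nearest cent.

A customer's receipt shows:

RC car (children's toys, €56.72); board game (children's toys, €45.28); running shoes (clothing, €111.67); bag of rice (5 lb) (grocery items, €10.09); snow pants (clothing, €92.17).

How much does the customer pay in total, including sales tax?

€330.50

RC car €56.72: children's toys → 3.5% → €1.9852
Board game €45.28: children's toys → 3.5% → €1.5848
Running shoes €111.67: clothing → 5.25% → €5.862675
Bag of rice (5 lb) €10.09: grocery items → 3% → €0.3027
Snow pants €92.17: clothing → 5.25% → €4.838925
Subtotal = €315.93; unrounded tax = €14.5743 → €14.57; total due = €330.50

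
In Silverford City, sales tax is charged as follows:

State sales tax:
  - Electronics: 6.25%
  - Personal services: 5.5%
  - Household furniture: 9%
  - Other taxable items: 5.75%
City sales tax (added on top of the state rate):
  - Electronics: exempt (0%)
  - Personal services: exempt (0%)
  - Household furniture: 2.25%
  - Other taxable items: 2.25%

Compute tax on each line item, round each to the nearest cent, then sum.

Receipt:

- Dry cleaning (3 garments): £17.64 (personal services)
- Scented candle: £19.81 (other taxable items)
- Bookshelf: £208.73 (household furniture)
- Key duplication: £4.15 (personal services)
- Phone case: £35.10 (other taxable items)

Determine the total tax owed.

£29.07

Dry cleaning (3 garments) £17.64: personal services → 5.5% + 0% city = 5.5% → £0.97
Scented candle £19.81: other taxable items → 5.75% + 2.25% city = 8% → £1.58
Bookshelf £208.73: household furniture → 9% + 2.25% city = 11.25% → £23.48
Key duplication £4.15: personal services → 5.5% + 0% city = 5.5% → £0.23
Phone case £35.10: other taxable items → 5.75% + 2.25% city = 8% → £2.81
Total tax = £0.97 + £1.58 + £23.48 + £0.23 + £2.81 = £29.07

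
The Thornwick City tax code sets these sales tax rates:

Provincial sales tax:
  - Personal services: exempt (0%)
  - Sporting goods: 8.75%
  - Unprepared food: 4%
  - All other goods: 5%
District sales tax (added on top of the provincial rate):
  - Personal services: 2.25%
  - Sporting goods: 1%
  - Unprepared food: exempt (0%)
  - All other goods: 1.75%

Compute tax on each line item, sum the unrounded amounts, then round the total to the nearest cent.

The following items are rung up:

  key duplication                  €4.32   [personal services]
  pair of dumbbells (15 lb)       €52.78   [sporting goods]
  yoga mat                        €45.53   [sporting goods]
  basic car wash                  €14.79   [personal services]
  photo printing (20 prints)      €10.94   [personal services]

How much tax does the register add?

€10.26

Key duplication €4.32: personal services → 0% + 2.25% district = 2.25% → €0.0972
Pair of dumbbells (15 lb) €52.78: sporting goods → 8.75% + 1% district = 9.75% → €5.14605
Yoga mat €45.53: sporting goods → 8.75% + 1% district = 9.75% → €4.439175
Basic car wash €14.79: personal services → 0% + 2.25% district = 2.25% → €0.332775
Photo printing (20 prints) €10.94: personal services → 0% + 2.25% district = 2.25% → €0.24615
Unrounded tax sum = €10.26135 → €10.26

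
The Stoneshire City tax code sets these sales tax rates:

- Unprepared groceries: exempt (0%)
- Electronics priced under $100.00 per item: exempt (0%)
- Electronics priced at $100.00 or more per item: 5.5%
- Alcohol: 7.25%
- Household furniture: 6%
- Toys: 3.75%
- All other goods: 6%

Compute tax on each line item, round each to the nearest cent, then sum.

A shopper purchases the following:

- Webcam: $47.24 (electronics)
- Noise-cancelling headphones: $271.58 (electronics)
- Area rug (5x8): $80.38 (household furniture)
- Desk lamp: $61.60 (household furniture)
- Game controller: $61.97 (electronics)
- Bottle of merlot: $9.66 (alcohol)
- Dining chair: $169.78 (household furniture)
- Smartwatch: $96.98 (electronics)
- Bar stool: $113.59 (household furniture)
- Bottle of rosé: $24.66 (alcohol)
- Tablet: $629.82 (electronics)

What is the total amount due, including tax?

$1644.86

Webcam $47.24: electronics, under $100.00 → 0% → $0.00
Noise-cancelling headphones $271.58: electronics, $100.00 or more → 5.5% → $14.94
Area rug (5x8) $80.38: household furniture → 6% → $4.82
Desk lamp $61.60: household furniture → 6% → $3.70
Game controller $61.97: electronics, under $100.00 → 0% → $0.00
Bottle of merlot $9.66: alcohol → 7.25% → $0.70
Dining chair $169.78: household furniture → 6% → $10.19
Smartwatch $96.98: electronics, under $100.00 → 0% → $0.00
Bar stool $113.59: household furniture → 6% → $6.82
Bottle of rosé $24.66: alcohol → 7.25% → $1.79
Tablet $629.82: electronics, $100.00 or more → 5.5% → $34.64
Subtotal = $1567.26; tax = $77.60; total due = $1644.86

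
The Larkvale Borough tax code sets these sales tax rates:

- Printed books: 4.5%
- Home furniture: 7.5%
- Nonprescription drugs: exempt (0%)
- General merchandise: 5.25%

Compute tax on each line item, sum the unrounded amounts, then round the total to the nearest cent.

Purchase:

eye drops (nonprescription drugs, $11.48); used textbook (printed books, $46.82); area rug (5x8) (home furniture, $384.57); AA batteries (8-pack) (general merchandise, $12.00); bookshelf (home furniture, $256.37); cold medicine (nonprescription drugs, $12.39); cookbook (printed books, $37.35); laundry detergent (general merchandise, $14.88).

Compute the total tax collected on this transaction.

$53.27

Eye drops $11.48: nonprescription drugs → 0% → $0.00
Used textbook $46.82: printed books → 4.5% → $2.1069
Area rug (5x8) $384.57: home furniture → 7.5% → $28.84275
AA batteries (8-pack) $12.00: general merchandise → 5.25% → $0.63
Bookshelf $256.37: home furniture → 7.5% → $19.22775
Cold medicine $12.39: nonprescription drugs → 0% → $0.00
Cookbook $37.35: printed books → 4.5% → $1.68075
Laundry detergent $14.88: general merchandise → 5.25% → $0.7812
Unrounded tax sum = $53.26935 → $53.27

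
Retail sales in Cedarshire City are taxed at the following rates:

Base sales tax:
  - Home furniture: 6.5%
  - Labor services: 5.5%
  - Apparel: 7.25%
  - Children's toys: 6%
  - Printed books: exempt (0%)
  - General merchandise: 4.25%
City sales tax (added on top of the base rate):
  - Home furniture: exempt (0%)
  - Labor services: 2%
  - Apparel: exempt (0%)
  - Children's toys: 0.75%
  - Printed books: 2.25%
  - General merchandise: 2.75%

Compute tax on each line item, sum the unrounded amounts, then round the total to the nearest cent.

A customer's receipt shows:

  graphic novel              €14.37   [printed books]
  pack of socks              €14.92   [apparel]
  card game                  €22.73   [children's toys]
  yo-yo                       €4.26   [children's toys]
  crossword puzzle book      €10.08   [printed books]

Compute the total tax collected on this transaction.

Graphic novel €14.37: printed books → 0% + 2.25% city = 2.25% → €0.323325
Pack of socks €14.92: apparel → 7.25% + 0% city = 7.25% → €1.0817
Card game €22.73: children's toys → 6% + 0.75% city = 6.75% → €1.534275
Yo-yo €4.26: children's toys → 6% + 0.75% city = 6.75% → €0.28755
Crossword puzzle book €10.08: printed books → 0% + 2.25% city = 2.25% → €0.2268
Unrounded tax sum = €3.45365 → €3.45

€3.45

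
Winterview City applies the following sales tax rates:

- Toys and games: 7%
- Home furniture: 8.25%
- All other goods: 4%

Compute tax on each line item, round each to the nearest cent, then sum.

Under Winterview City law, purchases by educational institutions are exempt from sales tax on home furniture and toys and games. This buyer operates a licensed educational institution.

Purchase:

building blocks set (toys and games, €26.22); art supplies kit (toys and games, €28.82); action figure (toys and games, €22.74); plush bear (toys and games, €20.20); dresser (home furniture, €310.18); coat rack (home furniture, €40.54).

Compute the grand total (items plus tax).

Building blocks set €26.22: toys and games, buyer-exempt → 0% → €0.00
Art supplies kit €28.82: toys and games, buyer-exempt → 0% → €0.00
Action figure €22.74: toys and games, buyer-exempt → 0% → €0.00
Plush bear €20.20: toys and games, buyer-exempt → 0% → €0.00
Dresser €310.18: home furniture, buyer-exempt → 0% → €0.00
Coat rack €40.54: home furniture, buyer-exempt → 0% → €0.00
Subtotal = €448.70; tax = €0.00; total due = €448.70

€448.70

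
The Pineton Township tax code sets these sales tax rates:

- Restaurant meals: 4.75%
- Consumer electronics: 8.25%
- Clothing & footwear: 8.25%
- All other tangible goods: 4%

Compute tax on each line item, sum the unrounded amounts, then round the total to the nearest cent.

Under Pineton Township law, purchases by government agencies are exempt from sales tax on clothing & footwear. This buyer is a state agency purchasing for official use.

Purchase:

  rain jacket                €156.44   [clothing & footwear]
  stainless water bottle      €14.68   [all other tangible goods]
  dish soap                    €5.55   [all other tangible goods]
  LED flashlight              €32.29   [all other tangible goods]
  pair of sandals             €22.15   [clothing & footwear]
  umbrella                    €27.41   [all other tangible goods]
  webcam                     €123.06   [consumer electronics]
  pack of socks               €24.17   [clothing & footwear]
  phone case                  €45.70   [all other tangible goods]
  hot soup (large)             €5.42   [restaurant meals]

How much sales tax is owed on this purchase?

Rain jacket €156.44: clothing & footwear, buyer-exempt → 0% → €0.00
Stainless water bottle €14.68: all other tangible goods → 4% → €0.5872
Dish soap €5.55: all other tangible goods → 4% → €0.222
LED flashlight €32.29: all other tangible goods → 4% → €1.2916
Pair of sandals €22.15: clothing & footwear, buyer-exempt → 0% → €0.00
Umbrella €27.41: all other tangible goods → 4% → €1.0964
Webcam €123.06: consumer electronics → 8.25% → €10.15245
Pack of socks €24.17: clothing & footwear, buyer-exempt → 0% → €0.00
Phone case €45.70: all other tangible goods → 4% → €1.828
Hot soup (large) €5.42: restaurant meals → 4.75% → €0.25745
Unrounded tax sum = €15.4351 → €15.44

€15.44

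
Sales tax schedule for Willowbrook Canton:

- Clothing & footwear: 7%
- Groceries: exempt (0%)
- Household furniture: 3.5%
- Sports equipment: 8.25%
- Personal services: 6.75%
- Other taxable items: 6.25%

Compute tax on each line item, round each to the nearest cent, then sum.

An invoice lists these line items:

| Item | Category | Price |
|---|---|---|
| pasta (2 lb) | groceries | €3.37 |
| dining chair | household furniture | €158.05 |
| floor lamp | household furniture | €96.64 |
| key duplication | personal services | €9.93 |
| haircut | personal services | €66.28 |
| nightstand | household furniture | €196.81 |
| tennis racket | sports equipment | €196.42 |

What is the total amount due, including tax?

Pasta (2 lb) €3.37: groceries → 0% → €0.00
Dining chair €158.05: household furniture → 3.5% → €5.53
Floor lamp €96.64: household furniture → 3.5% → €3.38
Key duplication €9.93: personal services → 6.75% → €0.67
Haircut €66.28: personal services → 6.75% → €4.47
Nightstand €196.81: household furniture → 3.5% → €6.89
Tennis racket €196.42: sports equipment → 8.25% → €16.20
Subtotal = €727.50; tax = €37.14; total due = €764.64

€764.64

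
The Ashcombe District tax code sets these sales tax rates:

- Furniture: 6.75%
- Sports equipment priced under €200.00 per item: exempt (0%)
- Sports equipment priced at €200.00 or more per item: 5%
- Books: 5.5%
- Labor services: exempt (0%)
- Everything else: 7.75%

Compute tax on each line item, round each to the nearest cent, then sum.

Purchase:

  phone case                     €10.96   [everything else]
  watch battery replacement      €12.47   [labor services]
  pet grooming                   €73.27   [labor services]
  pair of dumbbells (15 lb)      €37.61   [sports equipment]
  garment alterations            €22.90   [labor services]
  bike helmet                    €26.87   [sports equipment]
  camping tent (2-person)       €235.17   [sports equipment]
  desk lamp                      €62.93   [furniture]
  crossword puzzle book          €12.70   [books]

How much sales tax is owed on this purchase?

€17.56

Phone case €10.96: everything else → 7.75% → €0.85
Watch battery replacement €12.47: labor services → 0% → €0.00
Pet grooming €73.27: labor services → 0% → €0.00
Pair of dumbbells (15 lb) €37.61: sports equipment, under €200.00 → 0% → €0.00
Garment alterations €22.90: labor services → 0% → €0.00
Bike helmet €26.87: sports equipment, under €200.00 → 0% → €0.00
Camping tent (2-person) €235.17: sports equipment, €200.00 or more → 5% → €11.76
Desk lamp €62.93: furniture → 6.75% → €4.25
Crossword puzzle book €12.70: books → 5.5% → €0.70
Total tax = €0.85 + €11.76 + €4.25 + €0.70 = €17.56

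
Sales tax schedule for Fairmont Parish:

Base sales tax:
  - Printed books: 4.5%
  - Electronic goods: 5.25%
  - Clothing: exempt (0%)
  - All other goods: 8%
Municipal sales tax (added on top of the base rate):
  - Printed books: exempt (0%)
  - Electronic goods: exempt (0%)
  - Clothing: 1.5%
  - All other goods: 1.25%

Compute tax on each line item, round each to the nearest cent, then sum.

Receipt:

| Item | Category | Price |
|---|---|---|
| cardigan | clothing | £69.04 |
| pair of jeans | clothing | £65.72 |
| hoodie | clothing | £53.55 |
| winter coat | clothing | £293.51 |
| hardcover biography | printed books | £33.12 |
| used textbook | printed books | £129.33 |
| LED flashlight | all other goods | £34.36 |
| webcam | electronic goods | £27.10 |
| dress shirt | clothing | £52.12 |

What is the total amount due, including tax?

£777.77

Cardigan £69.04: clothing → 0% + 1.5% municipal = 1.5% → £1.04
Pair of jeans £65.72: clothing → 0% + 1.5% municipal = 1.5% → £0.99
Hoodie £53.55: clothing → 0% + 1.5% municipal = 1.5% → £0.80
Winter coat £293.51: clothing → 0% + 1.5% municipal = 1.5% → £4.40
Hardcover biography £33.12: printed books → 4.5% + 0% municipal = 4.5% → £1.49
Used textbook £129.33: printed books → 4.5% + 0% municipal = 4.5% → £5.82
LED flashlight £34.36: all other goods → 8% + 1.25% municipal = 9.25% → £3.18
Webcam £27.10: electronic goods → 5.25% + 0% municipal = 5.25% → £1.42
Dress shirt £52.12: clothing → 0% + 1.5% municipal = 1.5% → £0.78
Subtotal = £757.85; tax = £19.92; total due = £777.77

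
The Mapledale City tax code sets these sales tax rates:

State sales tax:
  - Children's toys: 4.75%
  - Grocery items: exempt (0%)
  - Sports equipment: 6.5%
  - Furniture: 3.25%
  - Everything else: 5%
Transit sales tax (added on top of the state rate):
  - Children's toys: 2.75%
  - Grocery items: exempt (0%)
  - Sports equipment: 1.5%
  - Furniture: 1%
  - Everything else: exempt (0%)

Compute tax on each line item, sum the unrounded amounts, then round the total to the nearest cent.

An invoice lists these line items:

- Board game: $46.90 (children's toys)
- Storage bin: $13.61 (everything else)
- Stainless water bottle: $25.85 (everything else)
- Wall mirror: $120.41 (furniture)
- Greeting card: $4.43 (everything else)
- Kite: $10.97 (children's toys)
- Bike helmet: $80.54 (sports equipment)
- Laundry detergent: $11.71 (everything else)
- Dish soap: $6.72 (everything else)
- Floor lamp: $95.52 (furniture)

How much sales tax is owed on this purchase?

Board game $46.90: children's toys → 4.75% + 2.75% transit = 7.5% → $3.5175
Storage bin $13.61: everything else → 5% + 0% transit = 5% → $0.6805
Stainless water bottle $25.85: everything else → 5% + 0% transit = 5% → $1.2925
Wall mirror $120.41: furniture → 3.25% + 1% transit = 4.25% → $5.117425
Greeting card $4.43: everything else → 5% + 0% transit = 5% → $0.2215
Kite $10.97: children's toys → 4.75% + 2.75% transit = 7.5% → $0.82275
Bike helmet $80.54: sports equipment → 6.5% + 1.5% transit = 8% → $6.4432
Laundry detergent $11.71: everything else → 5% + 0% transit = 5% → $0.5855
Dish soap $6.72: everything else → 5% + 0% transit = 5% → $0.336
Floor lamp $95.52: furniture → 3.25% + 1% transit = 4.25% → $4.0596
Unrounded tax sum = $23.076475 → $23.08

$23.08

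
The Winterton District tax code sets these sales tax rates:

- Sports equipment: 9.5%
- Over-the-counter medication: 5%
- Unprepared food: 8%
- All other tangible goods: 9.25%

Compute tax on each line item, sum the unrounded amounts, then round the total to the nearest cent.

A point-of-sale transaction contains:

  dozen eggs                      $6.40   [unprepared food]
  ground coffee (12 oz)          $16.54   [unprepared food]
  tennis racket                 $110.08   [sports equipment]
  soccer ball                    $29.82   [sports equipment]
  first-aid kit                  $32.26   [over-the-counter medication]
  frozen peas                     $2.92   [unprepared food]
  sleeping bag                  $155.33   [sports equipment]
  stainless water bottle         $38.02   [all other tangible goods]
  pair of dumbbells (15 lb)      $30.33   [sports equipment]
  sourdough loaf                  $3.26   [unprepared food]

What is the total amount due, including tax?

Dozen eggs $6.40: unprepared food → 8% → $0.512
Ground coffee (12 oz) $16.54: unprepared food → 8% → $1.3232
Tennis racket $110.08: sports equipment → 9.5% → $10.4576
Soccer ball $29.82: sports equipment → 9.5% → $2.8329
First-aid kit $32.26: over-the-counter medication → 5% → $1.613
Frozen peas $2.92: unprepared food → 8% → $0.2336
Sleeping bag $155.33: sports equipment → 9.5% → $14.75635
Stainless water bottle $38.02: all other tangible goods → 9.25% → $3.51685
Pair of dumbbells (15 lb) $30.33: sports equipment → 9.5% → $2.88135
Sourdough loaf $3.26: unprepared food → 8% → $0.2608
Subtotal = $424.96; unrounded tax = $38.38765 → $38.39; total due = $463.35

$463.35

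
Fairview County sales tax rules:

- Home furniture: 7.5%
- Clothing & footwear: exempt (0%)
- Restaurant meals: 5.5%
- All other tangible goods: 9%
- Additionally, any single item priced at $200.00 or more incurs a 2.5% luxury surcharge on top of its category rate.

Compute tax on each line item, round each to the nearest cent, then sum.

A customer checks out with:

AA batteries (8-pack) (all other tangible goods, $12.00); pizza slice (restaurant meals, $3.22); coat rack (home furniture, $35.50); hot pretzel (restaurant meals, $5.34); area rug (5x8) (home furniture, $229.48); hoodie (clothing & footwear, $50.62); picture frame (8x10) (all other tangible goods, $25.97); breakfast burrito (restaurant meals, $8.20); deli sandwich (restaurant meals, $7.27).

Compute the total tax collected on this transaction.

$30.35

AA batteries (8-pack) $12.00: all other tangible goods → 9% → $1.08
Pizza slice $3.22: restaurant meals → 5.5% → $0.18
Coat rack $35.50: home furniture → 7.5% → $2.66
Hot pretzel $5.34: restaurant meals → 5.5% → $0.29
Area rug (5x8) $229.48: home furniture → 7.5% + 2.5% surcharge = 10% → $22.95
Hoodie $50.62: clothing & footwear → 0% → $0.00
Picture frame (8x10) $25.97: all other tangible goods → 9% → $2.34
Breakfast burrito $8.20: restaurant meals → 5.5% → $0.45
Deli sandwich $7.27: restaurant meals → 5.5% → $0.40
Total tax = $1.08 + $0.18 + $2.66 + $0.29 + $22.95 + $2.34 + $0.45 + $0.40 = $30.35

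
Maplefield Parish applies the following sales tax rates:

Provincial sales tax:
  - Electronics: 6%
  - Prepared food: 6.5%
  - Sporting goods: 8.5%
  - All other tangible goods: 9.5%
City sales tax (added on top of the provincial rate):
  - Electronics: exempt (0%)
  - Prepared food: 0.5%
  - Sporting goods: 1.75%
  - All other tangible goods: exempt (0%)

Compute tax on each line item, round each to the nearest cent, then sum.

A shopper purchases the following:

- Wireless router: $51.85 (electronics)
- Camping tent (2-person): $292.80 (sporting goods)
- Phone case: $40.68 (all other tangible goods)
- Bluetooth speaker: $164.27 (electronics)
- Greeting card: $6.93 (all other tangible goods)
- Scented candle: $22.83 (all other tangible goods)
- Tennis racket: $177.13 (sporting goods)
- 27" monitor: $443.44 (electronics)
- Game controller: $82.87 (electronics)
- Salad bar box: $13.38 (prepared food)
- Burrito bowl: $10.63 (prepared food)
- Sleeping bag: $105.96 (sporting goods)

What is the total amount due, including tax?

Wireless router $51.85: electronics → 6% + 0% city = 6% → $3.11
Camping tent (2-person) $292.80: sporting goods → 8.5% + 1.75% city = 10.25% → $30.01
Phone case $40.68: all other tangible goods → 9.5% + 0% city = 9.5% → $3.86
Bluetooth speaker $164.27: electronics → 6% + 0% city = 6% → $9.86
Greeting card $6.93: all other tangible goods → 9.5% + 0% city = 9.5% → $0.66
Scented candle $22.83: all other tangible goods → 9.5% + 0% city = 9.5% → $2.17
Tennis racket $177.13: sporting goods → 8.5% + 1.75% city = 10.25% → $18.16
27" monitor $443.44: electronics → 6% + 0% city = 6% → $26.61
Game controller $82.87: electronics → 6% + 0% city = 6% → $4.97
Salad bar box $13.38: prepared food → 6.5% + 0.5% city = 7% → $0.94
Burrito bowl $10.63: prepared food → 6.5% + 0.5% city = 7% → $0.74
Sleeping bag $105.96: sporting goods → 8.5% + 1.75% city = 10.25% → $10.86
Subtotal = $1412.77; tax = $111.95; total due = $1524.72

$1524.72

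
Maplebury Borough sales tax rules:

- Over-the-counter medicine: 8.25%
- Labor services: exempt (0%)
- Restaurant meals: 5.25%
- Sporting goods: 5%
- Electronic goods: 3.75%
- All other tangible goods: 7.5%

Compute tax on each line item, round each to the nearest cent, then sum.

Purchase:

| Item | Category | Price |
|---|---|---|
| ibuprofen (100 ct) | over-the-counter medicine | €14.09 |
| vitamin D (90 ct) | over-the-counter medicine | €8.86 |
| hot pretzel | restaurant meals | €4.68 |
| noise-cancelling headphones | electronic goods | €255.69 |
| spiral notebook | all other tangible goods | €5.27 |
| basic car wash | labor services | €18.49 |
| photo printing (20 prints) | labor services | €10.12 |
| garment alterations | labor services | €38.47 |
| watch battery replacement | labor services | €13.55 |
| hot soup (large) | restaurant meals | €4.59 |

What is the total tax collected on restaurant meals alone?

€0.49

Hot pretzel €4.68: restaurant meals → 5.25% → €0.25
Hot soup (large) €4.59: restaurant meals → 5.25% → €0.24
Tax on restaurant meals = €0.25 + €0.24 = €0.49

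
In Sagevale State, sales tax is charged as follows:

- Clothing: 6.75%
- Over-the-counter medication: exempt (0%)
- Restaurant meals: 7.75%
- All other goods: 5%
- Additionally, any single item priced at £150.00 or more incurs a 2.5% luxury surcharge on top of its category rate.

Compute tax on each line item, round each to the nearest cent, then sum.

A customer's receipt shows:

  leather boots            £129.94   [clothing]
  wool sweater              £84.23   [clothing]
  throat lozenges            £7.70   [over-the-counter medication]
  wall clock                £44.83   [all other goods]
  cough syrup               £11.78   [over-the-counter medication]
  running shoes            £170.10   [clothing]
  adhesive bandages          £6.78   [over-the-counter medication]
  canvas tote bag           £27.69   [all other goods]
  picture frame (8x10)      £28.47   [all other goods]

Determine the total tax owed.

£35.23

Leather boots £129.94: clothing → 6.75% → £8.77
Wool sweater £84.23: clothing → 6.75% → £5.69
Throat lozenges £7.70: over-the-counter medication → 0% → £0.00
Wall clock £44.83: all other goods → 5% → £2.24
Cough syrup £11.78: over-the-counter medication → 0% → £0.00
Running shoes £170.10: clothing → 6.75% + 2.5% surcharge = 9.25% → £15.73
Adhesive bandages £6.78: over-the-counter medication → 0% → £0.00
Canvas tote bag £27.69: all other goods → 5% → £1.38
Picture frame (8x10) £28.47: all other goods → 5% → £1.42
Total tax = £8.77 + £5.69 + £2.24 + £15.73 + £1.38 + £1.42 = £35.23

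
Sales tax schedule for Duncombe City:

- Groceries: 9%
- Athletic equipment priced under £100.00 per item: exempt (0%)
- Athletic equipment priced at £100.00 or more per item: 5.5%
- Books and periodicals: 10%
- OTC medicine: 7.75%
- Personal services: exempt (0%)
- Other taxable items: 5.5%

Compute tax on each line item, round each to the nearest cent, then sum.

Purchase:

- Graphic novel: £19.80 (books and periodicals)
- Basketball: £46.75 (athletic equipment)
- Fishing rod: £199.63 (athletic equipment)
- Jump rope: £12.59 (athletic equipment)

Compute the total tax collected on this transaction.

£12.96

Graphic novel £19.80: books and periodicals → 10% → £1.98
Basketball £46.75: athletic equipment, under £100.00 → 0% → £0.00
Fishing rod £199.63: athletic equipment, £100.00 or more → 5.5% → £10.98
Jump rope £12.59: athletic equipment, under £100.00 → 0% → £0.00
Total tax = £1.98 + £10.98 = £12.96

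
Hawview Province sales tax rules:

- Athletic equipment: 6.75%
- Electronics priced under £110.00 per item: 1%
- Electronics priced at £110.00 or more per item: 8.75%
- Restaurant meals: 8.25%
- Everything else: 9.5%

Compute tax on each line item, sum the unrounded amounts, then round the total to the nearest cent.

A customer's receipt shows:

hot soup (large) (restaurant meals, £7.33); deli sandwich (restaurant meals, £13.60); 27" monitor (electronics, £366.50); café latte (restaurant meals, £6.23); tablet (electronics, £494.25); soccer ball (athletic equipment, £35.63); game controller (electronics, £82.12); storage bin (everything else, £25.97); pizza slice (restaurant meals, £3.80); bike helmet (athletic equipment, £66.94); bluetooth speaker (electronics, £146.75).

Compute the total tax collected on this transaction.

Hot soup (large) £7.33: restaurant meals → 8.25% → £0.604725
Deli sandwich £13.60: restaurant meals → 8.25% → £1.122
27" monitor £366.50: electronics, £110.00 or more → 8.75% → £32.06875
Café latte £6.23: restaurant meals → 8.25% → £0.513975
Tablet £494.25: electronics, £110.00 or more → 8.75% → £43.246875
Soccer ball £35.63: athletic equipment → 6.75% → £2.405025
Game controller £82.12: electronics, under £110.00 → 1% → £0.8212
Storage bin £25.97: everything else → 9.5% → £2.46715
Pizza slice £3.80: restaurant meals → 8.25% → £0.3135
Bike helmet £66.94: athletic equipment → 6.75% → £4.51845
Bluetooth speaker £146.75: electronics, £110.00 or more → 8.75% → £12.840625
Unrounded tax sum = £100.922275 → £100.92

£100.92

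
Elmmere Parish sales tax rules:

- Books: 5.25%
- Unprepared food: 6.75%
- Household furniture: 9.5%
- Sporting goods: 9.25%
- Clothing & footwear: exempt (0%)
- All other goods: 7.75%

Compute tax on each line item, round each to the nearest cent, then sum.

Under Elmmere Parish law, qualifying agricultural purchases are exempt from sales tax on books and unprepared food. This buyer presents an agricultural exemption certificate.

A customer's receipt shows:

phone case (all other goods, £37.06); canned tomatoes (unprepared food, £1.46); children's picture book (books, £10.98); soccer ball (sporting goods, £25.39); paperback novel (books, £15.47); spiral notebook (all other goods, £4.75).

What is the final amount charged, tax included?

£100.70

Phone case £37.06: all other goods → 7.75% → £2.87
Canned tomatoes £1.46: unprepared food, buyer-exempt → 0% → £0.00
Children's picture book £10.98: books, buyer-exempt → 0% → £0.00
Soccer ball £25.39: sporting goods → 9.25% → £2.35
Paperback novel £15.47: books, buyer-exempt → 0% → £0.00
Spiral notebook £4.75: all other goods → 7.75% → £0.37
Subtotal = £95.11; tax = £5.59; total due = £100.70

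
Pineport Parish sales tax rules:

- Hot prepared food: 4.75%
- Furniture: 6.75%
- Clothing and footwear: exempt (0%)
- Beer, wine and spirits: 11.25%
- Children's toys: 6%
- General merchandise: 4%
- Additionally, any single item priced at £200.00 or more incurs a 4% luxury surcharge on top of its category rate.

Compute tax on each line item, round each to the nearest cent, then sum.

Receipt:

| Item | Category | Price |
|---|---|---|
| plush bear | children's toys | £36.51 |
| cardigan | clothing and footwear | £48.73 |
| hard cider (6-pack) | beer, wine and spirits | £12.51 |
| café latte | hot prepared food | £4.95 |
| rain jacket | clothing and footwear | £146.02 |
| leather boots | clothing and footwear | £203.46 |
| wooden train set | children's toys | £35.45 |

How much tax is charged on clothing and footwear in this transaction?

£8.14

Cardigan £48.73: clothing and footwear → 0% → £0.00
Rain jacket £146.02: clothing and footwear → 0% → £0.00
Leather boots £203.46: clothing and footwear → 0% + 4% surcharge = 4% → £8.14
Tax on clothing and footwear = £0.00 + £0.00 + £8.14 = £8.14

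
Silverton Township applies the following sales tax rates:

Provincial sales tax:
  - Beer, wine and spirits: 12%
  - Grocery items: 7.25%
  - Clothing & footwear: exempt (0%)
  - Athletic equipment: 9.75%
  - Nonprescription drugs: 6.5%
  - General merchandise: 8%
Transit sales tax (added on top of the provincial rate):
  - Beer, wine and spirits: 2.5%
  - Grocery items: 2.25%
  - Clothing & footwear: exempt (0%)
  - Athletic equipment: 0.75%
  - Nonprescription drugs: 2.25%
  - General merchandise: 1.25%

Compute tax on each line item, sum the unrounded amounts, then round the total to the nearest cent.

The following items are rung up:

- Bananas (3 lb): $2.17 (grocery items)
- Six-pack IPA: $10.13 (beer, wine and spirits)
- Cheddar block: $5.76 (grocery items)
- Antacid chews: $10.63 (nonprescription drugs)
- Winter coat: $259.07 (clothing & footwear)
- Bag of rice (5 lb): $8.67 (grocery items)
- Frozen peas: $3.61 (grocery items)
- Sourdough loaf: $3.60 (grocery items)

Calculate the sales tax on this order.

Bananas (3 lb) $2.17: grocery items → 7.25% + 2.25% transit = 9.5% → $0.20615
Six-pack IPA $10.13: beer, wine and spirits → 12% + 2.5% transit = 14.5% → $1.46885
Cheddar block $5.76: grocery items → 7.25% + 2.25% transit = 9.5% → $0.5472
Antacid chews $10.63: nonprescription drugs → 6.5% + 2.25% transit = 8.75% → $0.930125
Winter coat $259.07: clothing & footwear → 0% + 0% transit = 0% → $0.00
Bag of rice (5 lb) $8.67: grocery items → 7.25% + 2.25% transit = 9.5% → $0.82365
Frozen peas $3.61: grocery items → 7.25% + 2.25% transit = 9.5% → $0.34295
Sourdough loaf $3.60: grocery items → 7.25% + 2.25% transit = 9.5% → $0.342
Unrounded tax sum = $4.660925 → $4.66

$4.66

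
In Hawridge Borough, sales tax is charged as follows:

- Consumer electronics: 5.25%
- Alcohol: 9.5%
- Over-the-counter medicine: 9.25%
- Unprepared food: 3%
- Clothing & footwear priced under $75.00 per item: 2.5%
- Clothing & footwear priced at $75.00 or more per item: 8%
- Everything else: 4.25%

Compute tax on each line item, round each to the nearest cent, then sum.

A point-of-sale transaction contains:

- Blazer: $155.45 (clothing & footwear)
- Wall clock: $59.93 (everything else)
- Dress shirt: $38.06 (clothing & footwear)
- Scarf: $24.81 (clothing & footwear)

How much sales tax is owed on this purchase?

Blazer $155.45: clothing & footwear, $75.00 or more → 8% → $12.44
Wall clock $59.93: everything else → 4.25% → $2.55
Dress shirt $38.06: clothing & footwear, under $75.00 → 2.5% → $0.95
Scarf $24.81: clothing & footwear, under $75.00 → 2.5% → $0.62
Total tax = $12.44 + $2.55 + $0.95 + $0.62 = $16.56

$16.56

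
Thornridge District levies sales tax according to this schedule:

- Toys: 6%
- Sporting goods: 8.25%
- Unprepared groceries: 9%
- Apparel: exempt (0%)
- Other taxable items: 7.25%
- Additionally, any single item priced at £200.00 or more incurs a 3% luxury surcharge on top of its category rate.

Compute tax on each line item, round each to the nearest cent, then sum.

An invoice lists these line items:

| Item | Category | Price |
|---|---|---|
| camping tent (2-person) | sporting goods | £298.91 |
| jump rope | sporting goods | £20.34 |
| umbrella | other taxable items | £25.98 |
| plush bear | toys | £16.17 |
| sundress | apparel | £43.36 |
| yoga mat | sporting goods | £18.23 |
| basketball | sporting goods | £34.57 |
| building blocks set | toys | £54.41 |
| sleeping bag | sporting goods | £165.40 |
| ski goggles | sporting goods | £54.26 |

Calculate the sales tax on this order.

Camping tent (2-person) £298.91: sporting goods → 8.25% + 3% surcharge = 11.25% → £33.63
Jump rope £20.34: sporting goods → 8.25% → £1.68
Umbrella £25.98: other taxable items → 7.25% → £1.88
Plush bear £16.17: toys → 6% → £0.97
Sundress £43.36: apparel → 0% → £0.00
Yoga mat £18.23: sporting goods → 8.25% → £1.50
Basketball £34.57: sporting goods → 8.25% → £2.85
Building blocks set £54.41: toys → 6% → £3.26
Sleeping bag £165.40: sporting goods → 8.25% → £13.65
Ski goggles £54.26: sporting goods → 8.25% → £4.48
Total tax = £33.63 + £1.68 + £1.88 + £0.97 + £1.50 + £2.85 + £3.26 + £13.65 + £4.48 = £63.90

£63.90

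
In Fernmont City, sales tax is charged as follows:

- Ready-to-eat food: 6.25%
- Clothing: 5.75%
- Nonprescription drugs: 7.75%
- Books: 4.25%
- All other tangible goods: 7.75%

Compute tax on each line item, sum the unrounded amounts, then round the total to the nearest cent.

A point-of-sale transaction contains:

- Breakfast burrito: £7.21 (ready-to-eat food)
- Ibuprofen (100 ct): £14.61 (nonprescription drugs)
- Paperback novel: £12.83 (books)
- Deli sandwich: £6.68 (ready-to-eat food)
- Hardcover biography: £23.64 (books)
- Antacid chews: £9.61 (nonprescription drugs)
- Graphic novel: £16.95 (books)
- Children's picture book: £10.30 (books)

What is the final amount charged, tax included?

£107.28

Breakfast burrito £7.21: ready-to-eat food → 6.25% → £0.450625
Ibuprofen (100 ct) £14.61: nonprescription drugs → 7.75% → £1.132275
Paperback novel £12.83: books → 4.25% → £0.545275
Deli sandwich £6.68: ready-to-eat food → 6.25% → £0.4175
Hardcover biography £23.64: books → 4.25% → £1.0047
Antacid chews £9.61: nonprescription drugs → 7.75% → £0.744775
Graphic novel £16.95: books → 4.25% → £0.720375
Children's picture book £10.30: books → 4.25% → £0.43775
Subtotal = £101.83; unrounded tax = £5.453275 → £5.45; total due = £107.28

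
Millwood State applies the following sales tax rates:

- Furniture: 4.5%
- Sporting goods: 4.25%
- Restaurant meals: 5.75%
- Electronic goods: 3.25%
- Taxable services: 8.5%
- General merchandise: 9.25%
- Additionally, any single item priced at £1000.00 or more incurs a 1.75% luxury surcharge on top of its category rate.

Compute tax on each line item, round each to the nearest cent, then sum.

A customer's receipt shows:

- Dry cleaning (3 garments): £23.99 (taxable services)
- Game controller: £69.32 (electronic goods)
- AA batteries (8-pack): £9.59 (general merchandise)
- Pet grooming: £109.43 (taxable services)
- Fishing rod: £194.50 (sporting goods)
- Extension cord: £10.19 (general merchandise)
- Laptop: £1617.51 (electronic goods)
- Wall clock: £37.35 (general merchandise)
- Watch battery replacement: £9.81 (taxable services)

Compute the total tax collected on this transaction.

£108.85

Dry cleaning (3 garments) £23.99: taxable services → 8.5% → £2.04
Game controller £69.32: electronic goods → 3.25% → £2.25
AA batteries (8-pack) £9.59: general merchandise → 9.25% → £0.89
Pet grooming £109.43: taxable services → 8.5% → £9.30
Fishing rod £194.50: sporting goods → 4.25% → £8.27
Extension cord £10.19: general merchandise → 9.25% → £0.94
Laptop £1617.51: electronic goods → 3.25% + 1.75% surcharge = 5% → £80.88
Wall clock £37.35: general merchandise → 9.25% → £3.45
Watch battery replacement £9.81: taxable services → 8.5% → £0.83
Total tax = £2.04 + £2.25 + £0.89 + £9.30 + £8.27 + £0.94 + £80.88 + £3.45 + £0.83 = £108.85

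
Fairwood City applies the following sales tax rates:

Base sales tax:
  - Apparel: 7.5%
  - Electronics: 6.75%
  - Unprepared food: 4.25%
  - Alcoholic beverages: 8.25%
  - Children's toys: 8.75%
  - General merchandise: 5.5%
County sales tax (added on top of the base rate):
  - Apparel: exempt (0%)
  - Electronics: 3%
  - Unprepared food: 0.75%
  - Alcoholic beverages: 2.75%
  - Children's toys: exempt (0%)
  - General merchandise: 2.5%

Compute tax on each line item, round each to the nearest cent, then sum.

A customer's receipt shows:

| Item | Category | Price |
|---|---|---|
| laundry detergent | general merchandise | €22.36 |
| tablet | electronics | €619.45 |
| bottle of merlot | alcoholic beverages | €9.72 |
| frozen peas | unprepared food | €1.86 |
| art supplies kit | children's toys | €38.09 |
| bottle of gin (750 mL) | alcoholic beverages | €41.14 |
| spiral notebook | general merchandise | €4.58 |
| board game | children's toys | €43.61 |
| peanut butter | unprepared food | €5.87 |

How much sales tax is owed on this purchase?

€75.69

Laundry detergent €22.36: general merchandise → 5.5% + 2.5% county = 8% → €1.79
Tablet €619.45: electronics → 6.75% + 3% county = 9.75% → €60.40
Bottle of merlot €9.72: alcoholic beverages → 8.25% + 2.75% county = 11% → €1.07
Frozen peas €1.86: unprepared food → 4.25% + 0.75% county = 5% → €0.09
Art supplies kit €38.09: children's toys → 8.75% + 0% county = 8.75% → €3.33
Bottle of gin (750 mL) €41.14: alcoholic beverages → 8.25% + 2.75% county = 11% → €4.53
Spiral notebook €4.58: general merchandise → 5.5% + 2.5% county = 8% → €0.37
Board game €43.61: children's toys → 8.75% + 0% county = 8.75% → €3.82
Peanut butter €5.87: unprepared food → 4.25% + 0.75% county = 5% → €0.29
Total tax = €1.79 + €60.40 + €1.07 + €0.09 + €3.33 + €4.53 + €0.37 + €3.82 + €0.29 = €75.69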